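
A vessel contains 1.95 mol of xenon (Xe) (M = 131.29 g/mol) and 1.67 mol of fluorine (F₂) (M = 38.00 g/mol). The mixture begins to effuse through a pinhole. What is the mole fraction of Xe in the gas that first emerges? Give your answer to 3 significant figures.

0.386

Effusion rate of each component ∝ n_i/√M_i (partial pressure × 1/√M).
Mole fraction of Xe in the effusate = (n_Xe/√M_Xe) / (n_Xe/√M_Xe + n_F₂/√M_F₂)
= (1.95/√131.29) / (1.95/√131.29 + 1.67/√38.00) = 0.1702/(0.1702 + 0.2709) = 0.386.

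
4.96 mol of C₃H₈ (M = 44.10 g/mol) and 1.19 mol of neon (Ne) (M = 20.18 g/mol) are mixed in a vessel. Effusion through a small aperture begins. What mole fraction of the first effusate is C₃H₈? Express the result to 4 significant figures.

Rate_i ∝ x_i/√M_i (Graham's law weighted by mole fraction), so the effusate composition follows n_i/√M_i.
So x_C₃H₈ in the escaping gas = (n_C₃H₈/√M_C₃H₈) / Σ(n_i/√M_i)
= (4.96/√44.10) / (4.96/√44.10 + 1.19/√20.18) = 0.7469/(0.7469 + 0.2649) = 0.7382.

0.7382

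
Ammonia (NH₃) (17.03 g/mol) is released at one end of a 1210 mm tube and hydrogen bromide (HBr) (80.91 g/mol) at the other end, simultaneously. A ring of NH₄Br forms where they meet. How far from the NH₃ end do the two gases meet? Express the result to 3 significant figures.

829 mm

The fronts meet when d_NH₃ + d_HBr = L with d_NH₃/d_HBr = √(M_HBr/M_NH₃) (Graham's law). Here √(M_HBr/M_NH₃) = √(80.91/17.03) = 2.180.
With d_NH₃ + d_HBr = 1210 mm, d_HBr = 1210/(1 + 2.180) = 380.5 mm.
d_NH₃ = 1210 − 380.5 = 829 mm.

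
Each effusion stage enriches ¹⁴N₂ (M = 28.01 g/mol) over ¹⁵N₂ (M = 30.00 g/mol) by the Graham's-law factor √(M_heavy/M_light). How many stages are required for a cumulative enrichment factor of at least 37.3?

106

With α = √(30.00/28.01) per stage, ln α = ½ ln(1.07105) = 0.03432.
Need α^N ≥ 37.3 ⇒ N ≥ ln(37.3) / ln α = 3.619 / 0.03432 = 105.45.
Minimum whole number of stages: N = 106.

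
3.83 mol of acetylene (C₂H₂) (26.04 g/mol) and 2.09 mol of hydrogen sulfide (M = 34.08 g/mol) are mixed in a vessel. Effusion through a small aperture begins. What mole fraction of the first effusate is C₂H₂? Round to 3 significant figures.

Effusion rate of each component ∝ n_i/√M_i (partial pressure × 1/√M).
So x_C₂H₂ in the escaping gas = (n_C₂H₂/√M_C₂H₂) / Σ(n_i/√M_i)
= (3.83/√26.04) / (3.83/√26.04 + 2.09/√34.08) = 0.7505/(0.7505 + 0.3580) = 0.677.

0.677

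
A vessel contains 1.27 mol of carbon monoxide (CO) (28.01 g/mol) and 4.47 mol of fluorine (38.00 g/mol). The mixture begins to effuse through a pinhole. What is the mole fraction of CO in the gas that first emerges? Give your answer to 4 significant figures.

Each component's effusion rate ∝ (its partial pressure)·(1/√M) ∝ n_i/√M_i.
So x_CO in the escaping gas = (n_CO/√M_CO) / Σ(n_i/√M_i)
= (1.27/√28.01) / (1.27/√28.01 + 4.47/√38.00) = 0.2400/(0.2400 + 0.7251) = 0.2486.

0.2486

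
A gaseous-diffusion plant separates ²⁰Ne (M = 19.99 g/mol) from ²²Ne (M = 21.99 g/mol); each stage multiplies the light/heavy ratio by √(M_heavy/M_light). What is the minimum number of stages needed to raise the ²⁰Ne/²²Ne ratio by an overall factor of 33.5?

Per stage α = (21.99/19.99)^(1/2) = 1.10005^0.5, giving ln α = 0.04768.
Need α^N ≥ 33.5 ⇒ N ≥ ln(33.5) / ln α = 3.512 / 0.04768 = 73.65.
Rounding up, N = 74 stages.

74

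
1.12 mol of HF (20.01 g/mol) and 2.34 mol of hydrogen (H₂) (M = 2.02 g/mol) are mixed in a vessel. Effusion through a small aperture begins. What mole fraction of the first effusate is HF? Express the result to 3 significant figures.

0.132

Rate_i ∝ x_i/√M_i (Graham's law weighted by mole fraction), so the effusate composition follows n_i/√M_i.
Mole fraction of HF in the effusate = (n_HF/√M_HF) / (n_HF/√M_HF + n_H₂/√M_H₂)
= (1.12/√20.01) / (1.12/√20.01 + 2.34/√2.02) = 0.2504/(0.2504 + 1.646) = 0.132.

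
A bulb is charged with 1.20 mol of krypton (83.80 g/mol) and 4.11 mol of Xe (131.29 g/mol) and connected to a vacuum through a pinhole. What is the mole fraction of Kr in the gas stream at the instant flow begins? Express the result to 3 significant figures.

The effusion rate of species i is ∝ p_i/√M_i ∝ n_i/√M_i.
x_Kr(eff) = (n_Kr/√M_Kr) / (n_Kr/√M_Kr + n_Xe/√M_Xe)
= (1.20/√83.80) / (1.20/√83.80 + 4.11/√131.29) = 0.1311/(0.1311 + 0.3587) = 0.268.

0.268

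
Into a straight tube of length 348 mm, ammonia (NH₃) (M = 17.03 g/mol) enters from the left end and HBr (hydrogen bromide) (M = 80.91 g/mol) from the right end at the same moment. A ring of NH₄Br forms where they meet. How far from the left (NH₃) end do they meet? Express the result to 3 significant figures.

The fronts meet when d_NH₃ + d_HBr = L with d_NH₃/d_HBr = √(M_HBr/M_NH₃) (Graham's law). Here √(M_HBr/M_NH₃) = √(80.91/17.03) = 2.180.
With d_NH₃ + d_HBr = 348 mm, d_HBr = 348/(1 + 2.180) = 109.4 mm.
d_NH₃ = 348 − 109.4 = 239 mm.

239 mm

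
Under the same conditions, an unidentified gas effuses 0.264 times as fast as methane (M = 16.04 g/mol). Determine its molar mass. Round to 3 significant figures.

230 g/mol

Using Graham's law: rate_X/rate_CH₄ = √(M_CH₄/M_X).
0.264 = √(16.04/M_X)
M_X = 16.04 / 0.264² = 16.04 / 0.06970 = 230 g/mol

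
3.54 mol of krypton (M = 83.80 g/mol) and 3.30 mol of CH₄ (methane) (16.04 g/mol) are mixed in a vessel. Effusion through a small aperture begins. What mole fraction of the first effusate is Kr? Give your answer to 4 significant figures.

0.3194

The effusion rate of species i is ∝ p_i/√M_i ∝ n_i/√M_i.
x_Kr(eff) = (n_Kr/√M_Kr) / (n_Kr/√M_Kr + n_CH₄/√M_CH₄)
= (3.54/√83.80) / (3.54/√83.80 + 3.30/√16.04) = 0.3867/(0.3867 + 0.8240) = 0.3194.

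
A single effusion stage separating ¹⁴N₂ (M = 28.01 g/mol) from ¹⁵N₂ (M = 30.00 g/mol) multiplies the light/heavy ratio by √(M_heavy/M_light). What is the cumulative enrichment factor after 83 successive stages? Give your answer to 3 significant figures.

The single-stage factor is √(M_heavy/M_light), so 83 stages give [√(30.00/28.01)]^83 = (30.00/28.01)^(83/2).
= 1.07105^(83/2) = 17.3.

17.3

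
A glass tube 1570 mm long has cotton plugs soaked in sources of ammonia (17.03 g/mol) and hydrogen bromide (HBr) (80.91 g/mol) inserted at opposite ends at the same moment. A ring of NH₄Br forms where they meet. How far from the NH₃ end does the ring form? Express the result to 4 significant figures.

1076 mm

Distances travelled in equal time are proportional to diffusion rates, so d_NH₃/d_HBr = √(M_HBr/M_NH₃) = √(80.91/17.03) = 2.180.
With d_NH₃ + d_HBr = 1570 mm, d_HBr = 1570/(1 + 2.180) = 493.8 mm.
d_NH₃ = 1570 − 493.8 = 1076 mm.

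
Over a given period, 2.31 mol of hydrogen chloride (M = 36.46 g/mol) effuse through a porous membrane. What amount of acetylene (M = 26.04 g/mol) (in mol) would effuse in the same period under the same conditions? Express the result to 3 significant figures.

2.73 mol

Graham's law gives rate_C₂H₂/rate_HCl = √(M_HCl/M_C₂H₂) = √(36.46/26.04) = √1.400 = 1.183.
So the amount for C₂H₂ is 2.31 × 1.183 = 2.73 mol.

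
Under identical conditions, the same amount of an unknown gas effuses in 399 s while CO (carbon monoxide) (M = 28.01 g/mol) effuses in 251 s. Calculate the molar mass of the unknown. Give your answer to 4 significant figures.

By Graham's law, t_X/t_CO = √(M_X/M_CO).
399/251 = 1.590 = √(M_X/28.01)
M_X = 28.01 × 1.590² = 28.01 × 2.527 = 70.78 g/mol

70.78 g/mol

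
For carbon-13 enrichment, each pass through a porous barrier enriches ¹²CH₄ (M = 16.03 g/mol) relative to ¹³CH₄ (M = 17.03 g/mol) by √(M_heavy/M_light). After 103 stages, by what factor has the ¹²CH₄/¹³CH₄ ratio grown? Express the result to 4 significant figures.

22.57

After 103 stages the ratio has grown by (√(17.03/16.03))^103 = (17.03/16.03)^(103/2).
= 1.06238^(103/2) = 22.57.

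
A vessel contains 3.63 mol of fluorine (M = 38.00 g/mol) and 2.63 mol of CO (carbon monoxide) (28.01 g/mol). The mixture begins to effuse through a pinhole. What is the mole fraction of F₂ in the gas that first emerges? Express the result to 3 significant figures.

0.542

The effusion rate of species i is ∝ p_i/√M_i ∝ n_i/√M_i.
x_F₂(eff) = (n_F₂/√M_F₂) / (n_F₂/√M_F₂ + n_CO/√M_CO)
= (3.63/√38.00) / (3.63/√38.00 + 2.63/√28.01) = 0.5889/(0.5889 + 0.4969) = 0.542.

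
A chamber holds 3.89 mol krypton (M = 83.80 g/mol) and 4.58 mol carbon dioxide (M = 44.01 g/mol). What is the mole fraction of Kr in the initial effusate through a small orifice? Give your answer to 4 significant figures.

Rate_i ∝ x_i/√M_i (Graham's law weighted by mole fraction), so the effusate composition follows n_i/√M_i.
So x_Kr in the escaping gas = (n_Kr/√M_Kr) / Σ(n_i/√M_i)
= (3.89/√83.80) / (3.89/√83.80 + 4.58/√44.01) = 0.4249/(0.4249 + 0.6904) = 0.3810.

0.3810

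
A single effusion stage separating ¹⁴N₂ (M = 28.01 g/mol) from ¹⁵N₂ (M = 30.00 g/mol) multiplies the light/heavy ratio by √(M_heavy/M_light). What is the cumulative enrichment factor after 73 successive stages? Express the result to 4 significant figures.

Overall factor = α^73 with α = √(30.00/28.01), i.e. (30.00/28.01)^(73/2).
= 1.07105^(73/2) = 12.25.

12.25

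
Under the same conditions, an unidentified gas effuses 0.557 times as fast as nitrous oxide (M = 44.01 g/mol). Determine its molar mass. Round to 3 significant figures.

142 g/mol

From Graham's law, rate_X/rate_N₂O = √(M_N₂O/M_X).
0.557 = √(44.01/M_X)
M_X = 44.01 / 0.557² = 44.01 / 0.3102 = 142 g/mol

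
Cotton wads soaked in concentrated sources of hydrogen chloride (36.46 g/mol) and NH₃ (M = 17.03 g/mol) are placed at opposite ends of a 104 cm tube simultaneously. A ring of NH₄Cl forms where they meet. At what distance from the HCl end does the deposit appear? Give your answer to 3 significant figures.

In equal time, each gas travels a distance ∝ its rate ∝ 1/√M, so d_HCl/d_NH₃ = √(M_NH₃/M_HCl) = √(17.03/36.46) = 0.6834.
With d_HCl + d_NH₃ = 104 cm, d_NH₃ = 104/(1 + 0.6834) = 61.78 cm.
d_HCl = 104 − 61.78 = 42.2 cm.

42.2 cm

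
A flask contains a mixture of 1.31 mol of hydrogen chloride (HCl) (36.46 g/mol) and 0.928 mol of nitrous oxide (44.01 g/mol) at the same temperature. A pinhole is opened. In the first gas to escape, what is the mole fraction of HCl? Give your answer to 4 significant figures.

Effusion rate of each component ∝ n_i/√M_i (partial pressure × 1/√M).
So x_HCl in the escaping gas = (n_HCl/√M_HCl) / Σ(n_i/√M_i)
= (1.31/√36.46) / (1.31/√36.46 + 0.928/√44.01) = 0.2170/(0.2170 + 0.1399) = 0.6080.

0.6080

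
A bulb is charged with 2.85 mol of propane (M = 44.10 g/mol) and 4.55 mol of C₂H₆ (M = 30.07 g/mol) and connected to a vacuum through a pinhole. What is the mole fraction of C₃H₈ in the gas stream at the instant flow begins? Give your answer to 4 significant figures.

0.3409

Rate_i ∝ x_i/√M_i (Graham's law weighted by mole fraction), so the effusate composition follows n_i/√M_i.
x_C₃H₈(eff) = (n_C₃H₈/√M_C₃H₈) / (n_C₃H₈/√M_C₃H₈ + n_C₂H₆/√M_C₂H₆)
= (2.85/√44.10) / (2.85/√44.10 + 4.55/√30.07) = 0.4292/(0.4292 + 0.8297) = 0.3409.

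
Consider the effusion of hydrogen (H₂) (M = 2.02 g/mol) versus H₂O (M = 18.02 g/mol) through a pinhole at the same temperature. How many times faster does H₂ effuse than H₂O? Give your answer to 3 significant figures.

2.99

Graham's law gives rate_H₂/rate_H₂O = √(M_H₂O/M_H₂) = √(18.02/2.02) = √8.921 = 2.99.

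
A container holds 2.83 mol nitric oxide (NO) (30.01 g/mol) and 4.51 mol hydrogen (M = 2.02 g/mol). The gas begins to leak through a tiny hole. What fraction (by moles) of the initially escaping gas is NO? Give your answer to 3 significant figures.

0.140

Effusion rate of each component ∝ n_i/√M_i (partial pressure × 1/√M).
So x_NO in the escaping gas = (n_NO/√M_NO) / Σ(n_i/√M_i)
= (2.83/√30.01) / (2.83/√30.01 + 4.51/√2.02) = 0.5166/(0.5166 + 3.173) = 0.140.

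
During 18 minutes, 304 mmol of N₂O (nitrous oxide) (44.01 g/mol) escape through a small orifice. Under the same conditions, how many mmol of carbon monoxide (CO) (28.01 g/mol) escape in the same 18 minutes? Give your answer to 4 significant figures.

381.1 mmol

Since effusion rate ∝ 1/√M, rate_CO/rate_N₂O = √(M_N₂O/M_CO) = √(44.01/28.01) = √1.571 = 1.253.
So the amount for CO is 304 × 1.253 = 381.1 mmol.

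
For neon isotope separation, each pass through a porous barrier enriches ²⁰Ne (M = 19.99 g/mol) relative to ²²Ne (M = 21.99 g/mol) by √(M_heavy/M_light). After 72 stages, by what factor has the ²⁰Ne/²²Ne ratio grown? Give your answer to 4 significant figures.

30.96

After 72 stages the ratio has grown by (√(21.99/19.99))^72 = (21.99/19.99)^(72/2).
= 1.10005^36 = 30.96.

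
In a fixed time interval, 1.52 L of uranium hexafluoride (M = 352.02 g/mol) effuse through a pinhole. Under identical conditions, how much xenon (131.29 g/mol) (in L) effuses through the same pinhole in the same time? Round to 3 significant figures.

By Graham's law, rate_Xe/rate_UF₆ = √(M_UF₆/M_Xe) = √(352.02/131.29) = √2.681 = 1.637.
So the volume for Xe is 1.52 × 1.637 = 2.49 L.

2.49 L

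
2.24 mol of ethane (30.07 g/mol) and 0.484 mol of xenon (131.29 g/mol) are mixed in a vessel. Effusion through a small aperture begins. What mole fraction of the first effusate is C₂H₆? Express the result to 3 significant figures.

0.906

The effusion rate of species i is ∝ p_i/√M_i ∝ n_i/√M_i.
Mole fraction of C₂H₆ in the effusate = (n_C₂H₆/√M_C₂H₆) / (n_C₂H₆/√M_C₂H₆ + n_Xe/√M_Xe)
= (2.24/√30.07) / (2.24/√30.07 + 0.484/√131.29) = 0.4085/(0.4085 + 0.04224) = 0.906.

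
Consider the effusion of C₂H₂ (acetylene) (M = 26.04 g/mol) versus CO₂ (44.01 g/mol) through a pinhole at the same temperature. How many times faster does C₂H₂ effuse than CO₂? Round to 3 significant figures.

By Graham's law, rate_C₂H₂/rate_CO₂ = √(M_CO₂/M_C₂H₂) = √(44.01/26.04) = √1.690 = 1.30.

1.30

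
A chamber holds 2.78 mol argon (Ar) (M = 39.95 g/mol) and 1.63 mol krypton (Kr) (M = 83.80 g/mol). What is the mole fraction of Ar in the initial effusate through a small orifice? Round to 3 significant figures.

0.712

The effusion rate of species i is ∝ p_i/√M_i ∝ n_i/√M_i.
Mole fraction of Ar in the effusate = (n_Ar/√M_Ar) / (n_Ar/√M_Ar + n_Kr/√M_Kr)
= (2.78/√39.95) / (2.78/√39.95 + 1.63/√83.80) = 0.4398/(0.4398 + 0.1781) = 0.712.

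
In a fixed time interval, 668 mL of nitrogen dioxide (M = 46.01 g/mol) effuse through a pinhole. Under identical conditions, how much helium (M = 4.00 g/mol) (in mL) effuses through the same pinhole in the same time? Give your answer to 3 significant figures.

From Graham's law, rate_He/rate_NO₂ = √(M_NO₂/M_He) = √(46.01/4.00) = √11.50 = 3.392.
So the volume for He is 668 × 3.392 = 2270 mL.

2270 mL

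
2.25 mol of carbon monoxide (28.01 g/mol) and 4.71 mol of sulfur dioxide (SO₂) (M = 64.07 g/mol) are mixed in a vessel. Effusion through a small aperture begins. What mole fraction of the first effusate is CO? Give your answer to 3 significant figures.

0.419

The effusion rate of species i is ∝ p_i/√M_i ∝ n_i/√M_i.
So x_CO in the escaping gas = (n_CO/√M_CO) / Σ(n_i/√M_i)
= (2.25/√28.01) / (2.25/√28.01 + 4.71/√64.07) = 0.4251/(0.4251 + 0.5884) = 0.419.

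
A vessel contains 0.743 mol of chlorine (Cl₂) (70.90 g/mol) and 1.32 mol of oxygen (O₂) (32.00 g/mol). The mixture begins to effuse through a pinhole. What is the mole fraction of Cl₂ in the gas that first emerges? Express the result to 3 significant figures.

The effusion rate of species i is ∝ p_i/√M_i ∝ n_i/√M_i.
x_Cl₂(eff) = (n_Cl₂/√M_Cl₂) / (n_Cl₂/√M_Cl₂ + n_O₂/√M_O₂)
= (0.743/√70.90) / (0.743/√70.90 + 1.32/√32.00) = 0.08824/(0.08824 + 0.2333) = 0.274.

0.274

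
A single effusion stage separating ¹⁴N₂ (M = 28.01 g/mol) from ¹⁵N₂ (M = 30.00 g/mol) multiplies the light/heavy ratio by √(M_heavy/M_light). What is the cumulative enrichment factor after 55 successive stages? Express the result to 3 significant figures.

After 55 stages the ratio has grown by (√(30.00/28.01))^55 = (30.00/28.01)^(55/2).
= 1.07105^(55/2) = 6.60.

6.60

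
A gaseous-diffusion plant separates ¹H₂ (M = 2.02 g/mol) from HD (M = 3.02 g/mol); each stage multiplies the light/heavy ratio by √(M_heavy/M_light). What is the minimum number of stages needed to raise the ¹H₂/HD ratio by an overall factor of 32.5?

18

Per stage α = (3.02/2.02)^(1/2) = 1.49505^0.5, giving ln α = 0.2011.
Need α^N ≥ 32.5 ⇒ N ≥ ln(32.5) / ln α = 3.481 / 0.2011 = 17.31.
Minimum whole number of stages: N = 18.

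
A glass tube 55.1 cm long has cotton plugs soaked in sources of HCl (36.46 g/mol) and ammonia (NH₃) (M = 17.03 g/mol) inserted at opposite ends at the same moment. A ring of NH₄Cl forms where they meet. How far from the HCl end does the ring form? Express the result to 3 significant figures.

In equal time, each gas travels a distance ∝ its rate ∝ 1/√M, so d_HCl/d_NH₃ = √(M_NH₃/M_HCl) = √(17.03/36.46) = 0.6834.
With d_HCl + d_NH₃ = 55.1 cm, d_NH₃ = 55.1/(1 + 0.6834) = 32.73 cm.
d_HCl = 55.1 − 32.73 = 22.4 cm.

22.4 cm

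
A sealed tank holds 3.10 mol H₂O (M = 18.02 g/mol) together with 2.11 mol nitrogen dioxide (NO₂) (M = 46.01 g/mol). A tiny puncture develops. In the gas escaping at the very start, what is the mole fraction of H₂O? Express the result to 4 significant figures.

Effusion rate of each component ∝ n_i/√M_i (partial pressure × 1/√M).
Mole fraction of H₂O in the effusate = (n_H₂O/√M_H₂O) / (n_H₂O/√M_H₂O + n_NO₂/√M_NO₂)
= (3.10/√18.02) / (3.10/√18.02 + 2.11/√46.01) = 0.7303/(0.7303 + 0.3111) = 0.7013.

0.7013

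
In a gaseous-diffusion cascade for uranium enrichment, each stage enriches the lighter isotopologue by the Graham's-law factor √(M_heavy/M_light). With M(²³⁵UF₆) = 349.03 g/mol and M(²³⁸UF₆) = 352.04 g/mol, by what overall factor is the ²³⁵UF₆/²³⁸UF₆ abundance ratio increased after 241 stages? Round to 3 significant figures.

2.81

The single-stage factor is √(M_heavy/M_light), so 241 stages give [√(352.04/349.03)]^241 = (352.04/349.03)^(241/2).
= 1.00862^(241/2) = 2.81.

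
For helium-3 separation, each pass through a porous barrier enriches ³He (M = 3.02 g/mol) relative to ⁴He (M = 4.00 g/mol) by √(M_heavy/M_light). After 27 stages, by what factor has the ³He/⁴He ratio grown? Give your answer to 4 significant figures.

44.43

Overall factor = α^27 with α = √(4.00/3.02), i.e. (4.00/3.02)^(27/2).
= 1.32450^(27/2) = 44.43.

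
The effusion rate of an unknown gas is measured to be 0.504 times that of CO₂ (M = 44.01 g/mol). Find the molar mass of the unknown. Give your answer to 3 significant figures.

173 g/mol

By Graham's law, rate_X/rate_CO₂ = √(M_CO₂/M_X).
0.504 = √(44.01/M_X)
M_X = 44.01 / 0.504² = 44.01 / 0.2540 = 173 g/mol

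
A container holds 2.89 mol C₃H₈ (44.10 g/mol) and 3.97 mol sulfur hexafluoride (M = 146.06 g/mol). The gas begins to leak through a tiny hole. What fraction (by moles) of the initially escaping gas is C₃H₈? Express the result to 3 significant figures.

0.570

The effusion rate of species i is ∝ p_i/√M_i ∝ n_i/√M_i.
x_C₃H₈(eff) = (n_C₃H₈/√M_C₃H₈) / (n_C₃H₈/√M_C₃H₈ + n_SF₆/√M_SF₆)
= (2.89/√44.10) / (2.89/√44.10 + 3.97/√146.06) = 0.4352/(0.4352 + 0.3285) = 0.570.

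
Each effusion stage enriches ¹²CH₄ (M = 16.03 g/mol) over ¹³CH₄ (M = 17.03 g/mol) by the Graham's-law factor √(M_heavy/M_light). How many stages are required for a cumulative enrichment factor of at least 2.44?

30

Single-stage factor α = √(17.03/16.03), so ln α = ½ ln(1.06238) = 0.03026.
Need α^N ≥ 2.44 ⇒ N ≥ ln(2.44) / ln α = 0.8920 / 0.03026 = 29.48.
So at least 30 stages are needed.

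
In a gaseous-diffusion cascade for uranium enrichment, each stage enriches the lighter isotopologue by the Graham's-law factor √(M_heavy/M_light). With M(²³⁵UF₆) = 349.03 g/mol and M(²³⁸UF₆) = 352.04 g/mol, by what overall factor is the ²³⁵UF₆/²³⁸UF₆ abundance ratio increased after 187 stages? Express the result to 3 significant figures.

Overall factor = α^187 with α = √(352.04/349.03), i.e. (352.04/349.03)^(187/2).
= 1.00862^(187/2) = 2.23.

2.23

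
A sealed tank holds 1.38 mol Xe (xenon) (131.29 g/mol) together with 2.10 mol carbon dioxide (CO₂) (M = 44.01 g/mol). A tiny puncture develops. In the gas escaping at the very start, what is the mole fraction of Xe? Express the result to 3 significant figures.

0.276

The effusion rate of species i is ∝ p_i/√M_i ∝ n_i/√M_i.
x_Xe(eff) = (n_Xe/√M_Xe) / (n_Xe/√M_Xe + n_CO₂/√M_CO₂)
= (1.38/√131.29) / (1.38/√131.29 + 2.10/√44.01) = 0.1204/(0.1204 + 0.3166) = 0.276.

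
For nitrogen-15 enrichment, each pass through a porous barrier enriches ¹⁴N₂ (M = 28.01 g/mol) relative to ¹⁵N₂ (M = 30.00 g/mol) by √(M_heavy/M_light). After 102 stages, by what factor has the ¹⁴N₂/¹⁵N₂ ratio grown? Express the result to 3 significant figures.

Each stage multiplies the ratio by α = √(30.00/28.01), so after 102 stages the overall factor is α^102 = (30.00/28.01)^(102/2).
= 1.07105^51 = 33.1.

33.1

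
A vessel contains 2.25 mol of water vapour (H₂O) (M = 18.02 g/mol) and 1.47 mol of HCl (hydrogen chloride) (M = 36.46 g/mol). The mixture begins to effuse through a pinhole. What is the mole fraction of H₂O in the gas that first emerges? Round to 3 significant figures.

0.685

Effusion rate of each component ∝ n_i/√M_i (partial pressure × 1/√M).
x_H₂O(eff) = (n_H₂O/√M_H₂O) / (n_H₂O/√M_H₂O + n_HCl/√M_HCl)
= (2.25/√18.02) / (2.25/√18.02 + 1.47/√36.46) = 0.5300/(0.5300 + 0.2434) = 0.685.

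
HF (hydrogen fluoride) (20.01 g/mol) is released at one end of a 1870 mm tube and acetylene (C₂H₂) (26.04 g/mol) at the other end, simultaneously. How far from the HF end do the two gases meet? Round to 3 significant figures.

996 mm

Graham's law gives d_HF/d_C₂H₂ = rate_HF/rate_C₂H₂ = √(M_C₂H₂/M_HF) = √(26.04/20.01) = 1.141.
With d_HF + d_C₂H₂ = 1870 mm, d_C₂H₂ = 1870/(1 + 1.141) = 873.5 mm.
d_HF = 1870 − 873.5 = 996 mm.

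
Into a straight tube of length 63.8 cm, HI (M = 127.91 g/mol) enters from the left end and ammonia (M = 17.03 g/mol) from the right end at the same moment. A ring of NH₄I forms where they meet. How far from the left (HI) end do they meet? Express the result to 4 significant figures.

In equal time, each gas travels a distance ∝ its rate ∝ 1/√M, so d_HI/d_NH₃ = √(M_NH₃/M_HI) = √(17.03/127.91) = 0.3649.
With d_HI + d_NH₃ = 63.8 cm, d_NH₃ = 63.8/(1 + 0.3649) = 46.74 cm.
d_HI = 63.8 − 46.74 = 17.06 cm.

17.06 cm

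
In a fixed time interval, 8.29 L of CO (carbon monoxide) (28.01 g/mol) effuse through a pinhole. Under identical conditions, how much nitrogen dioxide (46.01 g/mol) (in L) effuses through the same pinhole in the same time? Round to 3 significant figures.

Graham's law gives rate_NO₂/rate_CO = √(M_CO/M_NO₂) = √(28.01/46.01) = √0.6088 = 0.7802.
So the volume for NO₂ is 8.29 × 0.7802 = 6.47 L.

6.47 L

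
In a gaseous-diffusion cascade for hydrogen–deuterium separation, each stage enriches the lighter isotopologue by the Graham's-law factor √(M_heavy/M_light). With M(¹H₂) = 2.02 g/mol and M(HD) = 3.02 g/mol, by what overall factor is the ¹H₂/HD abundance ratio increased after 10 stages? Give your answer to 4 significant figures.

7.469

The single-stage factor is √(M_heavy/M_light), so 10 stages give [√(3.02/2.02)]^10 = (3.02/2.02)^(10/2).
= 1.49505^5 = 7.469.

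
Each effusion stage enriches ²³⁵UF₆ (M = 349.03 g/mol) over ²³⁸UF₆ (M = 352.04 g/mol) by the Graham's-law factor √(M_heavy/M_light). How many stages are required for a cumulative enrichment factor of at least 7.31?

464

Single-stage factor α = √(352.04/349.03), so ln α = ½ ln(1.00862) = 0.004293.
Need α^N ≥ 7.31 ⇒ N ≥ ln(7.31) / ln α = 1.989 / 0.004293 = 463.32.
So at least 464 stages are needed.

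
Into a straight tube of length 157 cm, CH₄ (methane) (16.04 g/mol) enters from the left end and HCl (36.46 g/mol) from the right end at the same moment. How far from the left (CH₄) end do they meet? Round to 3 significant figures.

94.4 cm

In equal time, each gas travels a distance ∝ its rate ∝ 1/√M, so d_CH₄/d_HCl = √(M_HCl/M_CH₄) = √(36.46/16.04) = 1.508.
With d_CH₄ + d_HCl = 157 cm, d_HCl = 157/(1 + 1.508) = 62.61 cm.
d_CH₄ = 157 − 62.61 = 94.4 cm.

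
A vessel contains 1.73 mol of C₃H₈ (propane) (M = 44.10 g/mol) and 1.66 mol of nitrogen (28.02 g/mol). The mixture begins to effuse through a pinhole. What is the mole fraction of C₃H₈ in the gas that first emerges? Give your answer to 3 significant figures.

0.454

The effusion rate of species i is ∝ p_i/√M_i ∝ n_i/√M_i.
So x_C₃H₈ in the escaping gas = (n_C₃H₈/√M_C₃H₈) / Σ(n_i/√M_i)
= (1.73/√44.10) / (1.73/√44.10 + 1.66/√28.02) = 0.2605/(0.2605 + 0.3136) = 0.454.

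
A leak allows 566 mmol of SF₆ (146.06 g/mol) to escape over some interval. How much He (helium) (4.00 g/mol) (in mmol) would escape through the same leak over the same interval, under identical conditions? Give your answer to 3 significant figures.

3420 mmol

Graham's law gives rate_He/rate_SF₆ = √(M_SF₆/M_He) = √(146.06/4.00) = √36.52 = 6.043.
So the amount for He is 566 × 6.043 = 3420 mmol.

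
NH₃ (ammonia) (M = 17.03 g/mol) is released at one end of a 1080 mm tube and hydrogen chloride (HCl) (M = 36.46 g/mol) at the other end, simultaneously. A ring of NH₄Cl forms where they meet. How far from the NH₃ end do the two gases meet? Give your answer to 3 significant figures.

642 mm

Graham's law gives d_NH₃/d_HCl = rate_NH₃/rate_HCl = √(M_HCl/M_NH₃) = √(36.46/17.03) = 1.463.
With d_NH₃ + d_HCl = 1080 mm, d_HCl = 1080/(1 + 1.463) = 438.5 mm.
d_NH₃ = 1080 − 438.5 = 642 mm.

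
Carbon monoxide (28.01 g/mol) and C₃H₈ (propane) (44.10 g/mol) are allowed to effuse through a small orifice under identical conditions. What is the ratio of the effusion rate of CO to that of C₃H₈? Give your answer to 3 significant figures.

1.25

Since effusion rate ∝ 1/√M, rate_CO/rate_C₃H₈ = √(M_C₃H₈/M_CO) = √(44.10/28.01) = √1.574 = 1.25.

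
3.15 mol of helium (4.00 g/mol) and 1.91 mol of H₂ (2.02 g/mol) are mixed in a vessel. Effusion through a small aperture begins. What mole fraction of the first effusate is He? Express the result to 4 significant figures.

Each component's effusion rate ∝ (its partial pressure)·(1/√M) ∝ n_i/√M_i.
Mole fraction of He in the effusate = (n_He/√M_He) / (n_He/√M_He + n_H₂/√M_H₂)
= (3.15/√4.00) / (3.15/√4.00 + 1.91/√2.02) = 1.575/(1.575 + 1.344) = 0.5396.

0.5396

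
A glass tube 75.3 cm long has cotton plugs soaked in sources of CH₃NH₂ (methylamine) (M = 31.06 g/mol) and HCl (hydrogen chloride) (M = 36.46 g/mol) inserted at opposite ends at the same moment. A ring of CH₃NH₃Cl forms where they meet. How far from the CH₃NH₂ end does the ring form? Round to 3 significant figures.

Graham's law gives d_CH₃NH₂/d_HCl = rate_CH₃NH₂/rate_HCl = √(M_HCl/M_CH₃NH₂) = √(36.46/31.06) = 1.083.
With d_CH₃NH₂ + d_HCl = 75.3 cm, d_HCl = 75.3/(1 + 1.083) = 36.14 cm.
d_CH₃NH₂ = 75.3 − 36.14 = 39.2 cm.

39.2 cm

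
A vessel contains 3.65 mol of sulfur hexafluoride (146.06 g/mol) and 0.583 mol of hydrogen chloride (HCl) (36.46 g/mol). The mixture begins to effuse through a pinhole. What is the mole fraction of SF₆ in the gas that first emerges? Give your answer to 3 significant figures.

The effusion rate of species i is ∝ p_i/√M_i ∝ n_i/√M_i.
x_SF₆(eff) = (n_SF₆/√M_SF₆) / (n_SF₆/√M_SF₆ + n_HCl/√M_HCl)
= (3.65/√146.06) / (3.65/√146.06 + 0.583/√36.46) = 0.3020/(0.3020 + 0.09655) = 0.758.

0.758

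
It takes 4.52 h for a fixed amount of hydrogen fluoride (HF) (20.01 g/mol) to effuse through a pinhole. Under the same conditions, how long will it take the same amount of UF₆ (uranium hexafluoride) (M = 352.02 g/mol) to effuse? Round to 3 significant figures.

Using Graham's law: t_UF₆/t_HF = √(M_UF₆/M_HF) = √(352.02/20.01) = √17.59 = 4.194.
So the time for UF₆ is 4.52 × 4.194 = 19.0 h.

19.0 h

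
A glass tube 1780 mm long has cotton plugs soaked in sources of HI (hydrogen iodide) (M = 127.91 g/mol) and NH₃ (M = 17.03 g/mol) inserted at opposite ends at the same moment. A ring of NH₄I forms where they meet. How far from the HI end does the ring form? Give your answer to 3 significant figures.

Graham's law gives d_HI/d_NH₃ = rate_HI/rate_NH₃ = √(M_NH₃/M_HI) = √(17.03/127.91) = 0.3649.
With d_HI + d_NH₃ = 1780 mm, d_NH₃ = 1780/(1 + 0.3649) = 1304 mm.
d_HI = 1780 − 1304 = 476 mm.

476 mm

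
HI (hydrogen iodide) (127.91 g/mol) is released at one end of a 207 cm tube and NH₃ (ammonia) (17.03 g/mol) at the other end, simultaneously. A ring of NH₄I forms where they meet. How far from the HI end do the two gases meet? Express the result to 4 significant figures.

55.34 cm

In equal time, each gas travels a distance ∝ its rate ∝ 1/√M, so d_HI/d_NH₃ = √(M_NH₃/M_HI) = √(17.03/127.91) = 0.3649.
With d_HI + d_NH₃ = 207 cm, d_NH₃ = 207/(1 + 0.3649) = 151.7 cm.
d_HI = 207 − 151.7 = 55.34 cm.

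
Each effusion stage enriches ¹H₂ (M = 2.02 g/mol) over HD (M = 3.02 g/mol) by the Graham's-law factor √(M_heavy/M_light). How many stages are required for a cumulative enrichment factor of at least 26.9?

17

Single-stage factor α = √(3.02/2.02), so ln α = ½ ln(1.49505) = 0.2011.
Need α^N ≥ 26.9 ⇒ N ≥ ln(26.9) / ln α = 3.292 / 0.2011 = 16.37.
Rounding up, N = 17 stages.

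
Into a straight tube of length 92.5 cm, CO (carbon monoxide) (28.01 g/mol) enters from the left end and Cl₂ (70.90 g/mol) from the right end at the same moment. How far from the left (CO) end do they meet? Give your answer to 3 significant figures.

56.8 cm

Graham's law gives d_CO/d_Cl₂ = rate_CO/rate_Cl₂ = √(M_Cl₂/M_CO) = √(70.90/28.01) = 1.591.
With d_CO + d_Cl₂ = 92.5 cm, d_Cl₂ = 92.5/(1 + 1.591) = 35.70 cm.
d_CO = 92.5 − 35.70 = 56.8 cm.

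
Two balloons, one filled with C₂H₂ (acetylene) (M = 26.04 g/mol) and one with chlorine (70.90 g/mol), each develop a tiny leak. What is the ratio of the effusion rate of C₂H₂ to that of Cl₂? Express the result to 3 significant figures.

Using Graham's law: rate_C₂H₂/rate_Cl₂ = √(M_Cl₂/M_C₂H₂) = √(70.90/26.04) = √2.723 = 1.65.

1.65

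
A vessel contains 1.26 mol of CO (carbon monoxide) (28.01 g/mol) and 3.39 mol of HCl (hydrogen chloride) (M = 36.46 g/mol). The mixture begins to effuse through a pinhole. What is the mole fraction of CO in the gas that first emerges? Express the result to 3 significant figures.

Each component's effusion rate ∝ (its partial pressure)·(1/√M) ∝ n_i/√M_i.
x_CO(eff) = (n_CO/√M_CO) / (n_CO/√M_CO + n_HCl/√M_HCl)
= (1.26/√28.01) / (1.26/√28.01 + 3.39/√36.46) = 0.2381/(0.2381 + 0.5614) = 0.298.

0.298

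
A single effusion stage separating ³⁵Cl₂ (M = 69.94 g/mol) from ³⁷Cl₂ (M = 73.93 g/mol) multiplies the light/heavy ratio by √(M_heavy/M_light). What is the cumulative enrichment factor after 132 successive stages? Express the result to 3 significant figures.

38.9

The single-stage factor is √(M_heavy/M_light), so 132 stages give [√(73.93/69.94)]^132 = (73.93/69.94)^(132/2).
= 1.05705^66 = 38.9.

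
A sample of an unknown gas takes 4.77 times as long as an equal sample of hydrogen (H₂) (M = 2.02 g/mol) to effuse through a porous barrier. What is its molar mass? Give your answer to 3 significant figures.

46.0 g/mol

From Graham's law, t_X/t_H₂ = √(M_X/M_H₂).
4.77 = √(M_X/2.02)
M_X = 2.02 × 4.77² = 2.02 × 22.75 = 46.0 g/mol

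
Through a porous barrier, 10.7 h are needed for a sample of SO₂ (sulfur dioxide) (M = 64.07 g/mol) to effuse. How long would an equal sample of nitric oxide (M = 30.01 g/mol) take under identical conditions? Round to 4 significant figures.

From Graham's law, t_NO/t_SO₂ = √(M_NO/M_SO₂) = √(30.01/64.07) = √0.4684 = 0.6844.
So the time for NO is 10.7 × 0.6844 = 7.323 h.

7.323 h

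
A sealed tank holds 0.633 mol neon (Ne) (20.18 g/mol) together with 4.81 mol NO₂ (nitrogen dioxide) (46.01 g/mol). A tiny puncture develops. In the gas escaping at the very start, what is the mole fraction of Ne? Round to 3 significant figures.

0.166

The effusion rate of species i is ∝ p_i/√M_i ∝ n_i/√M_i.
x_Ne(eff) = (n_Ne/√M_Ne) / (n_Ne/√M_Ne + n_NO₂/√M_NO₂)
= (0.633/√20.18) / (0.633/√20.18 + 4.81/√46.01) = 0.1409/(0.1409 + 0.7091) = 0.166.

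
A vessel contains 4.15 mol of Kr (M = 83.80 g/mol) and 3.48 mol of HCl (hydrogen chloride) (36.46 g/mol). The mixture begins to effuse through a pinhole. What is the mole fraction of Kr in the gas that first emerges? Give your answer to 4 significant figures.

0.4403

Each component's effusion rate ∝ (its partial pressure)·(1/√M) ∝ n_i/√M_i.
x_Kr(eff) = (n_Kr/√M_Kr) / (n_Kr/√M_Kr + n_HCl/√M_HCl)
= (4.15/√83.80) / (4.15/√83.80 + 3.48/√36.46) = 0.4533/(0.4533 + 0.5763) = 0.4403.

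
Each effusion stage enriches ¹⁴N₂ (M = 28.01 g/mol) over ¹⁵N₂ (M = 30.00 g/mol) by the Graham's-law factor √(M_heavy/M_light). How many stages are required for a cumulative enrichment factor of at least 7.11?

Per stage α = (30.00/28.01)^(1/2) = 1.07105^0.5, giving ln α = 0.03432.
Need α^N ≥ 7.11 ⇒ N ≥ ln(7.11) / ln α = 1.962 / 0.03432 = 57.16.
So at least 58 stages are needed.

58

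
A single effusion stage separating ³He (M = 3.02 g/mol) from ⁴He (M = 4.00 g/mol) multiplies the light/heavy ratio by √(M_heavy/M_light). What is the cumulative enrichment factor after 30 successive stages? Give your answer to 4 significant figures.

67.73

Overall factor = α^30 with α = √(4.00/3.02), i.e. (4.00/3.02)^(30/2).
= 1.32450^15 = 67.73.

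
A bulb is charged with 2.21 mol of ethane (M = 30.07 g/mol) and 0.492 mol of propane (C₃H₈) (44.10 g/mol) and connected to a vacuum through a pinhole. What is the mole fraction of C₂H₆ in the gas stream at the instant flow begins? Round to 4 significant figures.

Rate_i ∝ x_i/√M_i (Graham's law weighted by mole fraction), so the effusate composition follows n_i/√M_i.
So x_C₂H₆ in the escaping gas = (n_C₂H₆/√M_C₂H₆) / Σ(n_i/√M_i)
= (2.21/√30.07) / (2.21/√30.07 + 0.492/√44.10) = 0.4030/(0.4030 + 0.07409) = 0.8447.

0.8447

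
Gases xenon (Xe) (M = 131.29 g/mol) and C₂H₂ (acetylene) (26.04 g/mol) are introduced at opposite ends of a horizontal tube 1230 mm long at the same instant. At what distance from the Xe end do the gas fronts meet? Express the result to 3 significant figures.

Graham's law gives d_Xe/d_C₂H₂ = rate_Xe/rate_C₂H₂ = √(M_C₂H₂/M_Xe) = √(26.04/131.29) = 0.4454.
With d_Xe + d_C₂H₂ = 1230 mm, d_C₂H₂ = 1230/(1 + 0.4454) = 851.0 mm.
d_Xe = 1230 − 851.0 = 379 mm.

379 mm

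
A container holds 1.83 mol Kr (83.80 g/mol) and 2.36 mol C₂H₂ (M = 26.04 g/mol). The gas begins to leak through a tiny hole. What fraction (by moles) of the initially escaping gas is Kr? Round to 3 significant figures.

0.302

Each component's effusion rate ∝ (its partial pressure)·(1/√M) ∝ n_i/√M_i.
Mole fraction of Kr in the effusate = (n_Kr/√M_Kr) / (n_Kr/√M_Kr + n_C₂H₂/√M_C₂H₂)
= (1.83/√83.80) / (1.83/√83.80 + 2.36/√26.04) = 0.1999/(0.1999 + 0.4625) = 0.302.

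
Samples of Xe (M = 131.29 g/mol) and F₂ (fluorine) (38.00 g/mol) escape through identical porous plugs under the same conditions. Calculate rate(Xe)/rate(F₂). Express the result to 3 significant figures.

0.538

By Graham's law, rate_Xe/rate_F₂ = √(M_F₂/M_Xe) = √(38.00/131.29) = √0.2894 = 0.538.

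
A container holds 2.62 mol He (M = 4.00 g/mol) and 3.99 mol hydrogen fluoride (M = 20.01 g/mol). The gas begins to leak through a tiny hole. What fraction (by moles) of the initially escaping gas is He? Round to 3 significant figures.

0.595

The effusion rate of species i is ∝ p_i/√M_i ∝ n_i/√M_i.
So x_He in the escaping gas = (n_He/√M_He) / Σ(n_i/√M_i)
= (2.62/√4.00) / (2.62/√4.00 + 3.99/√20.01) = 1.310/(1.310 + 0.8920) = 0.595.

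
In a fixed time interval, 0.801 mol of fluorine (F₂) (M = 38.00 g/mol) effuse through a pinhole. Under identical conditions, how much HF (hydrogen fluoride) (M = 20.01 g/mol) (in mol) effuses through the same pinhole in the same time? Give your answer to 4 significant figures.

1.104 mol

Using Graham's law: rate_HF/rate_F₂ = √(M_F₂/M_HF) = √(38.00/20.01) = √1.899 = 1.378.
So the amount for HF is 0.801 × 1.378 = 1.104 mol.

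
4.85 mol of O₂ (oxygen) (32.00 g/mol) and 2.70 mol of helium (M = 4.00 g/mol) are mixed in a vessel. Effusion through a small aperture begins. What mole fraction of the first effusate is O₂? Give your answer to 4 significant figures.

Effusion rate of each component ∝ n_i/√M_i (partial pressure × 1/√M).
x_O₂(eff) = (n_O₂/√M_O₂) / (n_O₂/√M_O₂ + n_He/√M_He)
= (4.85/√32.00) / (4.85/√32.00 + 2.70/√4.00) = 0.8574/(0.8574 + 1.350) = 0.3884.

0.3884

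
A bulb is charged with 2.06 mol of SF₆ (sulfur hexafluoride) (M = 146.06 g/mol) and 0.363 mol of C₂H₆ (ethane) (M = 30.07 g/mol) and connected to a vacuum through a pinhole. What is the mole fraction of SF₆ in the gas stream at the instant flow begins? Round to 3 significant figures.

Each component's effusion rate ∝ (its partial pressure)·(1/√M) ∝ n_i/√M_i.
x_SF₆(eff) = (n_SF₆/√M_SF₆) / (n_SF₆/√M_SF₆ + n_C₂H₆/√M_C₂H₆)
= (2.06/√146.06) / (2.06/√146.06 + 0.363/√30.07) = 0.1705/(0.1705 + 0.06620) = 0.720.

0.720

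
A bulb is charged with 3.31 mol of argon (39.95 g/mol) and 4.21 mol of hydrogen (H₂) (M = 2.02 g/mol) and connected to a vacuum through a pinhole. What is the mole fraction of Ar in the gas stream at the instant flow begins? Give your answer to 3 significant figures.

Each component's effusion rate ∝ (its partial pressure)·(1/√M) ∝ n_i/√M_i.
Mole fraction of Ar in the effusate = (n_Ar/√M_Ar) / (n_Ar/√M_Ar + n_H₂/√M_H₂)
= (3.31/√39.95) / (3.31/√39.95 + 4.21/√2.02) = 0.5237/(0.5237 + 2.962) = 0.150.

0.150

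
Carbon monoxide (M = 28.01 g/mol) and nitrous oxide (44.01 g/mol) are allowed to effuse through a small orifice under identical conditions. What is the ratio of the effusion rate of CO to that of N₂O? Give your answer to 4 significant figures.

By Graham's law, rate_CO/rate_N₂O = √(M_N₂O/M_CO) = √(44.01/28.01) = √1.571 = 1.253.

1.253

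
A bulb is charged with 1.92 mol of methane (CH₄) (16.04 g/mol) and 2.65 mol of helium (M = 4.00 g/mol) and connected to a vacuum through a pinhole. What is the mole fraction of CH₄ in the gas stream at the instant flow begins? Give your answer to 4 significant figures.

0.2657

The effusion rate of species i is ∝ p_i/√M_i ∝ n_i/√M_i.
x_CH₄(eff) = (n_CH₄/√M_CH₄) / (n_CH₄/√M_CH₄ + n_He/√M_He)
= (1.92/√16.04) / (1.92/√16.04 + 2.65/√4.00) = 0.4794/(0.4794 + 1.325) = 0.2657.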